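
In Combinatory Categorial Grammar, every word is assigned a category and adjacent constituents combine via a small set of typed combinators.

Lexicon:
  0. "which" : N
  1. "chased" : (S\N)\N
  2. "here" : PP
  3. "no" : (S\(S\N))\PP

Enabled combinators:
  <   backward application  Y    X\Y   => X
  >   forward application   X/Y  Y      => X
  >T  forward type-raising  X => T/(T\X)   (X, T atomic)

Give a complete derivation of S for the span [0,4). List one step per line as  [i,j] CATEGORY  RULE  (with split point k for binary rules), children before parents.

[0,1] N  lex  "which"
[1,2] (S\N)\N  lex  "chased"
[0,2] S\N  <  k=1
[2,3] PP  lex  "here"
[3,4] (S\(S\N))\PP  lex  "no"
[2,4] S\(S\N)  <  k=3
[0,4] S  <  k=2

[0,4] S   <
  [0,2] S\N   <
    [0,1] "which" : N
    [1,2] "chased" : (S\N)\N
  [2,4] S\(S\N)   <
    [2,3] "here" : PP
    [3,4] "no" : (S\(S\N))\PP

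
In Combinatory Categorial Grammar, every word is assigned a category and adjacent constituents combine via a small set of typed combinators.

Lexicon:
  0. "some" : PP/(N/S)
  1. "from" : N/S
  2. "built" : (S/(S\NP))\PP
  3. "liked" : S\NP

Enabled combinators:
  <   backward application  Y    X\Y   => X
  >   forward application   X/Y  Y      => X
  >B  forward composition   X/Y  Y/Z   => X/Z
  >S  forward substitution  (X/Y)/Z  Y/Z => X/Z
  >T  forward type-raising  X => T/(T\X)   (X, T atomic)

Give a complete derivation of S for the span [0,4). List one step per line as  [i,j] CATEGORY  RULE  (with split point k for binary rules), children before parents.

[0,4] S   >
  [0,3] S/(S\NP)   <
    [0,2] PP   >
      [0,1] "some" : PP/(N/S)
      [1,2] "from" : N/S
    [2,3] "built" : (S/(S\NP))\PP
  [3,4] "liked" : S\NP

[0,1] PP/(N/S)  lex  "some"
[1,2] N/S  lex  "from"
[0,2] PP  >  k=1
[2,3] (S/(S\NP))\PP  lex  "built"
[0,3] S/(S\NP)  <  k=2
[3,4] S\NP  lex  "liked"
[0,4] S  >  k=3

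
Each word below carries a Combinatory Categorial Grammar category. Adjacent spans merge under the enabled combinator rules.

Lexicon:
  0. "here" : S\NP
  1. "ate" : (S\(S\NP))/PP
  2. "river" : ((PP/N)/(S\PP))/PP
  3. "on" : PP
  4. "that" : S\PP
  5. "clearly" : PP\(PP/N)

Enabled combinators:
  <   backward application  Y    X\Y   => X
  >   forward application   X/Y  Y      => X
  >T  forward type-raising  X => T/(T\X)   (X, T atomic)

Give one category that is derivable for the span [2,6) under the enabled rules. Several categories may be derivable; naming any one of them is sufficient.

PP

[0,6] S   <
  [0,1] "here" : S\NP
  [1,6] S\(S\NP)   >
    [1,2] "ate" : (S\(S\NP))/PP
    [2,6] PP   <
      [2,5] PP/N   >
        [2,4] (PP/N)/(S\PP)   >
          [2,3] "river" : ((PP/N)/(S\PP))/PP
          [3,4] "on" : PP
        [4,5] "that" : S\PP
      [5,6] "clearly" : PP\(PP/N)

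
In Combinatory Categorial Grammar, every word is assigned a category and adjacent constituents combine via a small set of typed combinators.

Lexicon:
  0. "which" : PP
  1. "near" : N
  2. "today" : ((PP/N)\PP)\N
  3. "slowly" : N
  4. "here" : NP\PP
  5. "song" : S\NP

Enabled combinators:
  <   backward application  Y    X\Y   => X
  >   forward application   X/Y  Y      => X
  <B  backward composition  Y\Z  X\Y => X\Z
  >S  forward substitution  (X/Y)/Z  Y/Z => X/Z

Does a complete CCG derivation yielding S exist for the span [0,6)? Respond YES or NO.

YES

[0,6] S   <
  [0,4] PP   >
    [0,3] PP/N   <
      [0,1] "which" : PP
      [1,3] (PP/N)\PP   <
        [1,2] "near" : N
        [2,3] "today" : ((PP/N)\PP)\N
    [3,4] "slowly" : N
  [4,6] S\PP   <B
    [4,5] "here" : NP\PP
    [5,6] "song" : S\NP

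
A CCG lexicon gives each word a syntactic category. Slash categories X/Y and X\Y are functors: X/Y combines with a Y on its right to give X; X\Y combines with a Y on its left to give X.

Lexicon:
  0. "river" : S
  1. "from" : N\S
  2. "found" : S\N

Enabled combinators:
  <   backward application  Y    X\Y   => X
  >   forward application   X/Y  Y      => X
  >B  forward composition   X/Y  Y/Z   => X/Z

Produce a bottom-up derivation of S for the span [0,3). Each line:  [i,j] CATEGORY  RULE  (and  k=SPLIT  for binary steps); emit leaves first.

[0,3] S   <
  [0,2] N   <
    [0,1] "river" : S
    [1,2] "from" : N\S
  [2,3] "found" : S\N

[0,1] S  lex  "river"
[1,2] N\S  lex  "from"
[0,2] N  <  k=1
[2,3] S\N  lex  "found"
[0,3] S  <  k=2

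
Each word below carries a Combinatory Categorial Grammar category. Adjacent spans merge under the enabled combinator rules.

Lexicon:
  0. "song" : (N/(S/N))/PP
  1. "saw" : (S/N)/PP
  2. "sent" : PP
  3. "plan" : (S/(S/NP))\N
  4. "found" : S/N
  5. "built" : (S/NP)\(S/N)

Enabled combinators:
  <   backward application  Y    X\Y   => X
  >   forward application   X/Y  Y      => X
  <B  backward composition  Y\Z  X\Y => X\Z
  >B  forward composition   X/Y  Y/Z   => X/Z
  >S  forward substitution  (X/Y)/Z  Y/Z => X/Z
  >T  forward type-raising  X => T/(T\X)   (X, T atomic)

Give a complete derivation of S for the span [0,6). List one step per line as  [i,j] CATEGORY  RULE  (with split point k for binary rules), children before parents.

[0,6] S   >
  [0,4] S/(S/NP)   <
    [0,3] N   >
      [0,2] N/PP   >S
        [0,1] "song" : (N/(S/N))/PP
        [1,2] "saw" : (S/N)/PP
      [2,3] "sent" : PP
    [3,4] "plan" : (S/(S/NP))\N
  [4,6] S/NP   <
    [4,5] "found" : S/N
    [5,6] "built" : (S/NP)\(S/N)

[0,1] (N/(S/N))/PP  lex  "song"
[1,2] (S/N)/PP  lex  "saw"
[0,2] N/PP  >S  k=1
[2,3] PP  lex  "sent"
[0,3] N  >  k=2
[3,4] (S/(S/NP))\N  lex  "plan"
[0,4] S/(S/NP)  <  k=3
[4,5] S/N  lex  "found"
[5,6] (S/NP)\(S/N)  lex  "built"
[4,6] S/NP  <  k=5
[0,6] S  >  k=4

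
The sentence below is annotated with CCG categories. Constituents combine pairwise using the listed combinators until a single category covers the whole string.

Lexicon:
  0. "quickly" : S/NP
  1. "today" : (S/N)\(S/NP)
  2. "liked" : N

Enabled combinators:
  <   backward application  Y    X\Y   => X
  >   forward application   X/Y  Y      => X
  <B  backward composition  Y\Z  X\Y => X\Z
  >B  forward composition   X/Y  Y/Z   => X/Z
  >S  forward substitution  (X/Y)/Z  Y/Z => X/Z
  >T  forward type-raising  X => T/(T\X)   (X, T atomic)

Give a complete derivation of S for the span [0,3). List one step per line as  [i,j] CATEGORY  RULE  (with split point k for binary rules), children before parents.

[0,1] S/NP  lex  "quickly"
[1,2] (S/N)\(S/NP)  lex  "today"
[0,2] S/N  <  k=1
[2,3] N  lex  "liked"
[0,3] S  >  k=2

[0,3] S   >
  [0,2] S/N   <
    [0,1] "quickly" : S/NP
    [1,2] "today" : (S/N)\(S/NP)
  [2,3] "liked" : N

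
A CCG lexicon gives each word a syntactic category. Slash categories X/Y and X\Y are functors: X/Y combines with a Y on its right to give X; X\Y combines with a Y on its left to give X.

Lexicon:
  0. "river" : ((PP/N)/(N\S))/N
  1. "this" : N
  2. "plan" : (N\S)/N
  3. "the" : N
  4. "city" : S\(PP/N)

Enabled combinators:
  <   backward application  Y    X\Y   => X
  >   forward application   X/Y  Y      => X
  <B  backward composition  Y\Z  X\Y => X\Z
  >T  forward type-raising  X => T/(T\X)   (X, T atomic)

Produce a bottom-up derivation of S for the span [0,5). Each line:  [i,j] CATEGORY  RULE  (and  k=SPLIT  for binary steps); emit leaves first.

[0,5] S   <
  [0,4] PP/N   >
    [0,2] (PP/N)/(N\S)   >
      [0,1] "river" : ((PP/N)/(N\S))/N
      [1,2] "this" : N
    [2,4] N\S   >
      [2,3] "plan" : (N\S)/N
      [3,4] "the" : N
  [4,5] "city" : S\(PP/N)

[0,1] ((PP/N)/(N\S))/N  lex  "river"
[1,2] N  lex  "this"
[0,2] (PP/N)/(N\S)  >  k=1
[2,3] (N\S)/N  lex  "plan"
[3,4] N  lex  "the"
[2,4] N\S  >  k=3
[0,4] PP/N  >  k=2
[4,5] S\(PP/N)  lex  "city"
[0,5] S  <  k=4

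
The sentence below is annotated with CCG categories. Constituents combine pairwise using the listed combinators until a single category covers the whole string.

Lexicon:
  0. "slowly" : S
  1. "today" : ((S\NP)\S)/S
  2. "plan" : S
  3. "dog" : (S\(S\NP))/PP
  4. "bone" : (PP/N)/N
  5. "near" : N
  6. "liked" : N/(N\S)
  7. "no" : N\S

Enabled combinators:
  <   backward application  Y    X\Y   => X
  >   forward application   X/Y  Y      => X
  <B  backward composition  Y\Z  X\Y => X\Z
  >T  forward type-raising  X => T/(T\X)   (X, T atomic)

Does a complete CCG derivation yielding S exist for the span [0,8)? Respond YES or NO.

[0,8] S   <
  [0,3] S\NP   <
    [0,1] "slowly" : S
    [1,3] (S\NP)\S   >
      [1,2] "today" : ((S\NP)\S)/S
      [2,3] "plan" : S
  [3,8] S\(S\NP)   >
    [3,4] "dog" : (S\(S\NP))/PP
    [4,8] PP   >
      [4,6] PP/N   >
        [4,5] "bone" : (PP/N)/N
        [5,6] "near" : N
      [6,8] N   >
        [6,7] "liked" : N/(N\S)
        [7,8] "no" : N\S

YES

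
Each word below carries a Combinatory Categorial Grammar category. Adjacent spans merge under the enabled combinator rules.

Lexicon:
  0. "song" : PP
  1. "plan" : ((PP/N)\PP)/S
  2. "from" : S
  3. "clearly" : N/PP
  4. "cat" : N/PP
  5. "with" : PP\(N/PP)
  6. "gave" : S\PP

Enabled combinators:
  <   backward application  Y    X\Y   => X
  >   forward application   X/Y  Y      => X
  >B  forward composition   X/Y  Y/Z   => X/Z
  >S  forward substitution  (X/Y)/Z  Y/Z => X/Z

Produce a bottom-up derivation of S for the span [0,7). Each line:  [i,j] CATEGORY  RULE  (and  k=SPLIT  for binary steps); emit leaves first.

[0,1] PP  lex  "song"
[1,2] ((PP/N)\PP)/S  lex  "plan"
[2,3] S  lex  "from"
[1,3] (PP/N)\PP  >  k=2
[0,3] PP/N  <  k=1
[3,4] N/PP  lex  "clearly"
[4,5] N/PP  lex  "cat"
[5,6] PP\(N/PP)  lex  "with"
[4,6] PP  <  k=5
[3,6] N  >  k=4
[0,6] PP  >  k=3
[6,7] S\PP  lex  "gave"
[0,7] S  <  k=6

[0,7] S   <
  [0,6] PP   >
    [0,3] PP/N   <
      [0,1] "song" : PP
      [1,3] (PP/N)\PP   >
        [1,2] "plan" : ((PP/N)\PP)/S
        [2,3] "from" : S
    [3,6] N   >
      [3,4] "clearly" : N/PP
      [4,6] PP   <
        [4,5] "cat" : N/PP
        [5,6] "with" : PP\(N/PP)
  [6,7] "gave" : S\PP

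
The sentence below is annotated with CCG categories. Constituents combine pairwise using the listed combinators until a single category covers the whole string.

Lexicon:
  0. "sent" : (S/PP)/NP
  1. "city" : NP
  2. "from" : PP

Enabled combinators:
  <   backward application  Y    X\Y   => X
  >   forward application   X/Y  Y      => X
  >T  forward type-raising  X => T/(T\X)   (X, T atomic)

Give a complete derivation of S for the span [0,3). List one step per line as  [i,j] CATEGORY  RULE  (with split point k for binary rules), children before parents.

[0,1] (S/PP)/NP  lex  "sent"
[1,2] NP  lex  "city"
[0,2] S/PP  >  k=1
[2,3] PP  lex  "from"
[0,3] S  >  k=2

[0,3] S   >
  [0,2] S/PP   >
    [0,1] "sent" : (S/PP)/NP
    [1,2] "city" : NP
  [2,3] "from" : PP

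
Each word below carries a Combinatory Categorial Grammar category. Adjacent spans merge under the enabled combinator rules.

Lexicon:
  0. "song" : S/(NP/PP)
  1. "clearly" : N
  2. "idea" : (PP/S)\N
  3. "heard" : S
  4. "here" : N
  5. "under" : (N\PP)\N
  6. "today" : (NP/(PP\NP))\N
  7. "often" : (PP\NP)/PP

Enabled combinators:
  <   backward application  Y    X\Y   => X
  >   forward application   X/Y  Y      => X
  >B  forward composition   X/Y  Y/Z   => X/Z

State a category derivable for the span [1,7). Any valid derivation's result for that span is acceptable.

[0,8] S   >
  [0,1] "song" : S/(NP/PP)
  [1,8] NP/PP   >B
    [1,7] NP/(PP\NP)   <
      [1,6] N   <
        [1,4] PP   >
          [1,3] PP/S   <
            [1,2] "clearly" : N
            [2,3] "idea" : (PP/S)\N
          [3,4] "heard" : S
        [4,6] N\PP   <
          [4,5] "here" : N
          [5,6] "under" : (N\PP)\N
      [6,7] "today" : (NP/(PP\NP))\N
    [7,8] "often" : (PP\NP)/PP

NP/(PP\NP)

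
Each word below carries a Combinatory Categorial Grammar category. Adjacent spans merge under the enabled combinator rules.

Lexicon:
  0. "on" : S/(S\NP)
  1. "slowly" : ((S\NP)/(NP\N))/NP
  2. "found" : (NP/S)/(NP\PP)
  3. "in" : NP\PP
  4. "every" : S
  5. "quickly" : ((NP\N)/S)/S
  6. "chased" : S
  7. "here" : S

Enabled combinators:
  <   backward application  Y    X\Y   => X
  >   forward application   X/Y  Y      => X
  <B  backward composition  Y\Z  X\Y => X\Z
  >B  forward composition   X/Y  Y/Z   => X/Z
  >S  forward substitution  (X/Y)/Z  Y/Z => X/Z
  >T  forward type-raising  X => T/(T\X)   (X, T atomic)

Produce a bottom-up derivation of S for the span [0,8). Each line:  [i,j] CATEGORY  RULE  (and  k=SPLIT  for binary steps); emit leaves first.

[0,8] S   >
  [0,1] "on" : S/(S\NP)
  [1,8] S\NP   >
    [1,5] (S\NP)/(NP\N)   >
      [1,2] "slowly" : ((S\NP)/(NP\N))/NP
      [2,5] NP   >
        [2,4] NP/S   >
          [2,3] "found" : (NP/S)/(NP\PP)
          [3,4] "in" : NP\PP
        [4,5] "every" : S
    [5,8] NP\N   >
      [5,7] (NP\N)/S   >
        [5,6] "quickly" : ((NP\N)/S)/S
        [6,7] "chased" : S
      [7,8] "here" : S

[0,1] S/(S\NP)  lex  "on"
[1,2] ((S\NP)/(NP\N))/NP  lex  "slowly"
[2,3] (NP/S)/(NP\PP)  lex  "found"
[3,4] NP\PP  lex  "in"
[2,4] NP/S  >  k=3
[4,5] S  lex  "every"
[2,5] NP  >  k=4
[1,5] (S\NP)/(NP\N)  >  k=2
[5,6] ((NP\N)/S)/S  lex  "quickly"
[6,7] S  lex  "chased"
[5,7] (NP\N)/S  >  k=6
[7,8] S  lex  "here"
[5,8] NP\N  >  k=7
[1,8] S\NP  >  k=5
[0,8] S  >  k=1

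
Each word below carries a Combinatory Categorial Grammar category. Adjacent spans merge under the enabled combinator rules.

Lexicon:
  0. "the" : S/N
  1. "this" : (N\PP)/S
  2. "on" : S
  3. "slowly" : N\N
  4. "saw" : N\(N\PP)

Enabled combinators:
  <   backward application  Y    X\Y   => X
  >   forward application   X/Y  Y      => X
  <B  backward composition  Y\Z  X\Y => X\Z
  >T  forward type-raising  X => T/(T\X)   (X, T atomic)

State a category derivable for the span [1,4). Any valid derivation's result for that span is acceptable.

[0,5] S   >
  [0,1] "the" : S/N
  [1,5] N   <
    [1,4] N\PP   <B
      [1,3] N\PP   >
        [1,2] "this" : (N\PP)/S
        [2,3] "on" : S
      [3,4] "slowly" : N\N
    [4,5] "saw" : N\(N\PP)

N\PP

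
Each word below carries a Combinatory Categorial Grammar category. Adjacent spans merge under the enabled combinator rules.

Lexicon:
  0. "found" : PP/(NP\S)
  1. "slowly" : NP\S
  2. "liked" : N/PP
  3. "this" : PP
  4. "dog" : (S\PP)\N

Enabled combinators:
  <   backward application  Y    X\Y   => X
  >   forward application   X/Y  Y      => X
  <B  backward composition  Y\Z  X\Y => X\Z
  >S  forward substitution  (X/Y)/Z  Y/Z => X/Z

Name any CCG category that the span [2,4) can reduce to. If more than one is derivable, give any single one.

[0,5] S   <
  [0,2] PP   >
    [0,1] "found" : PP/(NP\S)
    [1,2] "slowly" : NP\S
  [2,5] S\PP   <
    [2,4] N   >
      [2,3] "liked" : N/PP
      [3,4] "this" : PP
    [4,5] "dog" : (S\PP)\N

N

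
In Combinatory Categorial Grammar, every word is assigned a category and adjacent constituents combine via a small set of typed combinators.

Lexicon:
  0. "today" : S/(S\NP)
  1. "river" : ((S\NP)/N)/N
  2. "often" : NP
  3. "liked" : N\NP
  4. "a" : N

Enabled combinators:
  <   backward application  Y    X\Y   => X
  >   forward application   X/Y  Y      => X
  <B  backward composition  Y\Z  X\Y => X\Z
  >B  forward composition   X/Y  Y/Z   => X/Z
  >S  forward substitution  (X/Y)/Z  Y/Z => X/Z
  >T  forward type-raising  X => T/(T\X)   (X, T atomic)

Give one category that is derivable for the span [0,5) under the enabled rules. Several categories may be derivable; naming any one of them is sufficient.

S

[0,5] S   >
  [0,1] "today" : S/(S\NP)
  [1,5] S\NP   >
    [1,4] (S\NP)/N   >
      [1,2] "river" : ((S\NP)/N)/N
      [2,4] N   <
        [2,3] "often" : NP
        [3,4] "liked" : N\NP
    [4,5] "a" : N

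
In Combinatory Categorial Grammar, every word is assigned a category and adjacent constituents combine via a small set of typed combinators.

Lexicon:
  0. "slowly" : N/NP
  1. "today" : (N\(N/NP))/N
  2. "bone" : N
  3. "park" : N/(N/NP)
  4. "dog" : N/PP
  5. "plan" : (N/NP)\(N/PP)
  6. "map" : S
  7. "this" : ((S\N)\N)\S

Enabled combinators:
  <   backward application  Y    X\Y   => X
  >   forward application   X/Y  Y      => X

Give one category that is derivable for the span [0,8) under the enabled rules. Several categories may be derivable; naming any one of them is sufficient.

[0,8] S   <
  [0,3] N   <
    [0,1] "slowly" : N/NP
    [1,3] N\(N/NP)   >
      [1,2] "today" : (N\(N/NP))/N
      [2,3] "bone" : N
  [3,8] S\N   <
    [3,6] N   >
      [3,4] "park" : N/(N/NP)
      [4,6] N/NP   <
        [4,5] "dog" : N/PP
        [5,6] "plan" : (N/NP)\(N/PP)
    [6,8] (S\N)\N   <
      [6,7] "map" : S
      [7,8] "this" : ((S\N)\N)\S

S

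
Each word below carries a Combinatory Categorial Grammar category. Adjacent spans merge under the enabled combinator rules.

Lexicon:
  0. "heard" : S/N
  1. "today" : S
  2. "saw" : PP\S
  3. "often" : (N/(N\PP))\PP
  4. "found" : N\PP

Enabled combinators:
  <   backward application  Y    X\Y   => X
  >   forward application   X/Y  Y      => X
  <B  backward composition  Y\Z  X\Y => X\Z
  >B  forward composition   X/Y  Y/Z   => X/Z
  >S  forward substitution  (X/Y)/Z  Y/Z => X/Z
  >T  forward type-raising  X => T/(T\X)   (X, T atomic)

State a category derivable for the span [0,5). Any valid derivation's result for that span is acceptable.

S

[0,5] S   >
  [0,1] "heard" : S/N
  [1,5] N   >
    [1,4] N/(N\PP)   <
      [1,3] PP   <
        [1,2] "today" : S
        [2,3] "saw" : PP\S
      [3,4] "often" : (N/(N\PP))\PP
    [4,5] "found" : N\PP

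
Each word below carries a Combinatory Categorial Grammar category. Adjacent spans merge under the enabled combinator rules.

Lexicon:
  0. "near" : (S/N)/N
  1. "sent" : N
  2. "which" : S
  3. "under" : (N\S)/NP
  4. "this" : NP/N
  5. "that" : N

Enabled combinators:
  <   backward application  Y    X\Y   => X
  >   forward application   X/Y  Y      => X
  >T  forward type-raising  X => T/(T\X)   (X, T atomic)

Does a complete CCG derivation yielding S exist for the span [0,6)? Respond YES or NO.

YES

[0,6] S   >
  [0,2] S/N   >
    [0,1] "near" : (S/N)/N
    [1,2] "sent" : N
  [2,6] N   <
    [2,3] "which" : S
    [3,6] N\S   >
      [3,4] "under" : (N\S)/NP
      [4,6] NP   >
        [4,5] "this" : NP/N
        [5,6] "that" : N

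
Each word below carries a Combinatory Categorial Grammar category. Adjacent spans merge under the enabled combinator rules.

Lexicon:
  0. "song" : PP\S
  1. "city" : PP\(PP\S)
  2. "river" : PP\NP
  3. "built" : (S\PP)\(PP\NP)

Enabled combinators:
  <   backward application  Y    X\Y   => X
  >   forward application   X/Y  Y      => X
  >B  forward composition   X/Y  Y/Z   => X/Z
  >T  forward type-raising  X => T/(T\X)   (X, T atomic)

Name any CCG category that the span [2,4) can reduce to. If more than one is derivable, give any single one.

S\PP

[0,4] S   <
  [0,2] PP   <
    [0,1] "song" : PP\S
    [1,2] "city" : PP\(PP\S)
  [2,4] S\PP   <
    [2,3] "river" : PP\NP
    [3,4] "built" : (S\PP)\(PP\NP)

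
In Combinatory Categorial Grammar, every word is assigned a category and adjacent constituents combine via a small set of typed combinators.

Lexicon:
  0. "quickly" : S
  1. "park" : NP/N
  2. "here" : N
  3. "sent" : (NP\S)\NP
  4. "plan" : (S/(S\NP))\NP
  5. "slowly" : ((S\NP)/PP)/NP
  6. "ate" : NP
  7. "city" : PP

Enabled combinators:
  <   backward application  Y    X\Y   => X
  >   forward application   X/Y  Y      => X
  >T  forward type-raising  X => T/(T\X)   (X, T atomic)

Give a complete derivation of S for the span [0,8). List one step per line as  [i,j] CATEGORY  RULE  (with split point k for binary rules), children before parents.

[0,8] S   >
  [0,5] S/(S\NP)   <
    [0,4] NP   <
      [0,1] "quickly" : S
      [1,4] NP\S   <
        [1,3] NP   >
          [1,2] "park" : NP/N
          [2,3] "here" : N
        [3,4] "sent" : (NP\S)\NP
    [4,5] "plan" : (S/(S\NP))\NP
  [5,8] S\NP   >
    [5,7] (S\NP)/PP   >
      [5,6] "slowly" : ((S\NP)/PP)/NP
      [6,7] "ate" : NP
    [7,8] "city" : PP

[0,1] S  lex  "quickly"
[1,2] NP/N  lex  "park"
[2,3] N  lex  "here"
[1,3] NP  >  k=2
[3,4] (NP\S)\NP  lex  "sent"
[1,4] NP\S  <  k=3
[0,4] NP  <  k=1
[4,5] (S/(S\NP))\NP  lex  "plan"
[0,5] S/(S\NP)  <  k=4
[5,6] ((S\NP)/PP)/NP  lex  "slowly"
[6,7] NP  lex  "ate"
[5,7] (S\NP)/PP  >  k=6
[7,8] PP  lex  "city"
[5,8] S\NP  >  k=7
[0,8] S  >  k=5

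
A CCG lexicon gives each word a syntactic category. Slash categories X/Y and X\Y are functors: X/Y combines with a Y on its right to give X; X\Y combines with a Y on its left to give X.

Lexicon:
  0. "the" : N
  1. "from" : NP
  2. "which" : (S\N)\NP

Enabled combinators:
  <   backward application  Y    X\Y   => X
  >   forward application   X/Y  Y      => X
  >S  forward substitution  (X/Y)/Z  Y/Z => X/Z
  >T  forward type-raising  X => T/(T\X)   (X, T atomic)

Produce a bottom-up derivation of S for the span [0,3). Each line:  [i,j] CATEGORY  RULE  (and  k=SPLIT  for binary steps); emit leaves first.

[0,1] N  lex  "the"
[0,1] S/(S\N)  >T
[1,2] NP  lex  "from"
[2,3] (S\N)\NP  lex  "which"
[1,3] S\N  <  k=2
[0,3] S  >  k=1

[0,3] S   >
  [0,1] S/(S\N)   >T
    [0,1] "the" : N
  [1,3] S\N   <
    [1,2] "from" : NP
    [2,3] "which" : (S\N)\NP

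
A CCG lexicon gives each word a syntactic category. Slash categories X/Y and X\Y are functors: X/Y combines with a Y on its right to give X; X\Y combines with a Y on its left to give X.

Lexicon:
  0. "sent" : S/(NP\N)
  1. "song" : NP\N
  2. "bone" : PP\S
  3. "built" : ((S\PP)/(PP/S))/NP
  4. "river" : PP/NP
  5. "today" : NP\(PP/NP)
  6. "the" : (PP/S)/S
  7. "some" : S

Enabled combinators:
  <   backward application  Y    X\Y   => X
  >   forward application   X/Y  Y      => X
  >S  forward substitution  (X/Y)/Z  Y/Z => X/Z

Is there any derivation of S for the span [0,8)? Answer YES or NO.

[0,8] S   <
  [0,3] PP   <
    [0,2] S   >
      [0,1] "sent" : S/(NP\N)
      [1,2] "song" : NP\N
    [2,3] "bone" : PP\S
  [3,8] S\PP   >
    [3,6] (S\PP)/(PP/S)   >
      [3,4] "built" : ((S\PP)/(PP/S))/NP
      [4,6] NP   <
        [4,5] "river" : PP/NP
        [5,6] "today" : NP\(PP/NP)
    [6,8] PP/S   >
      [6,7] "the" : (PP/S)/S
      [7,8] "some" : S

YES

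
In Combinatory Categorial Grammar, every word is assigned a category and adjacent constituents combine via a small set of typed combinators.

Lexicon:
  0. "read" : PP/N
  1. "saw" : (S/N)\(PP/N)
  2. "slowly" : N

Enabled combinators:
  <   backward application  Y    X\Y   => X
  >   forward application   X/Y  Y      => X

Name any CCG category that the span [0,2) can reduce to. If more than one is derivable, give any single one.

[0,3] S   >
  [0,2] S/N   <
    [0,1] "read" : PP/N
    [1,2] "saw" : (S/N)\(PP/N)
  [2,3] "slowly" : N

S/N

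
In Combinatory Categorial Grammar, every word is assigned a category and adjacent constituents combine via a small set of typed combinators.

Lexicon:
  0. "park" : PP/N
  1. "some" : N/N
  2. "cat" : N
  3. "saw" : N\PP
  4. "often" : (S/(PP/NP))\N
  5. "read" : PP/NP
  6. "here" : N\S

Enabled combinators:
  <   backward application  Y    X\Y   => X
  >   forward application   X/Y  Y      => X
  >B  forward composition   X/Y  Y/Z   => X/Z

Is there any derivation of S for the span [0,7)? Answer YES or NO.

NO

PP/N N/N N N\PP (S/(PP/NP))\N PP/NP N\S
CKY chart[0,7] = {N}; S ∉ chart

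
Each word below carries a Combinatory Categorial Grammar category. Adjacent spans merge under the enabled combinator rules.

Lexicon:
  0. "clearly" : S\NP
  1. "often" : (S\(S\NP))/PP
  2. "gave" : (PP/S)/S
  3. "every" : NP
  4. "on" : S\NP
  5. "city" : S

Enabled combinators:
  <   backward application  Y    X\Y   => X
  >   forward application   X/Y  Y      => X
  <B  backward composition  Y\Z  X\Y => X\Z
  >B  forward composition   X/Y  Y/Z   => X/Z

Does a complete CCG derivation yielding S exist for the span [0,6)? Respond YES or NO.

YES

[0,6] S   <
  [0,1] "clearly" : S\NP
  [1,6] S\(S\NP)   >
    [1,2] "often" : (S\(S\NP))/PP
    [2,6] PP   >
      [2,5] PP/S   >
        [2,3] "gave" : (PP/S)/S
        [3,5] S   <
          [3,4] "every" : NP
          [4,5] "on" : S\NP
      [5,6] "city" : S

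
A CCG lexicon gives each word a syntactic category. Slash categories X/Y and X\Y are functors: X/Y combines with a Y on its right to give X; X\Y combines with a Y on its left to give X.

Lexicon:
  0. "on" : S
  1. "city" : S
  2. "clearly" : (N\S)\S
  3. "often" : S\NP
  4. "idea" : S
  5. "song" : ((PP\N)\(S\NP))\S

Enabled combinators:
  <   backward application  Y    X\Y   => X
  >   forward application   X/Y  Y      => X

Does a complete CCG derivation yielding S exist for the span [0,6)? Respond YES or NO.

NO

S S (N\S)\S S\NP S ((PP\N)\(S\NP))\S
CKY chart[0,6] = {PP}; S ∉ chart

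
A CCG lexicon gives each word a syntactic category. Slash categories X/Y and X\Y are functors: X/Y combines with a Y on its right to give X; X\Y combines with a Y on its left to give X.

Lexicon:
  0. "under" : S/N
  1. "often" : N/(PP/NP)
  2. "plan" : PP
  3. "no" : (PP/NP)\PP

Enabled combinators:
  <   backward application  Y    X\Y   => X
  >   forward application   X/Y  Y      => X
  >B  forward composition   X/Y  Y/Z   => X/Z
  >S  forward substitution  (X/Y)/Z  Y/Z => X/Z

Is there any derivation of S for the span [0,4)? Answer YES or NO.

[0,4] S   >
  [0,1] "under" : S/N
  [1,4] N   >
    [1,2] "often" : N/(PP/NP)
    [2,4] PP/NP   <
      [2,3] "plan" : PP
      [3,4] "no" : (PP/NP)\PP

YES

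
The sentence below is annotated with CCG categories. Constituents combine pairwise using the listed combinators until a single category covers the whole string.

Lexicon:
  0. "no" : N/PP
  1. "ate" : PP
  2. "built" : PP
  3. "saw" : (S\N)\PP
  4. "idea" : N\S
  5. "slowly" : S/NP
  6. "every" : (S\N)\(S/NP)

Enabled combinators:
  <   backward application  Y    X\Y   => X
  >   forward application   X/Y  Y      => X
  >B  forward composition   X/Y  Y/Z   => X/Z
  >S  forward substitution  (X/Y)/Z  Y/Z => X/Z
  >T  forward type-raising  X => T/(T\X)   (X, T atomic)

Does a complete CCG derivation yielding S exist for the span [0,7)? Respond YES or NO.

[0,7] S   <
  [0,5] N   <
    [0,4] S   <
      [0,2] N   >
        [0,1] "no" : N/PP
        [1,2] "ate" : PP
      [2,4] S\N   <
        [2,3] "built" : PP
        [3,4] "saw" : (S\N)\PP
    [4,5] "idea" : N\S
  [5,7] S\N   <
    [5,6] "slowly" : S/NP
    [6,7] "every" : (S\N)\(S/NP)

YES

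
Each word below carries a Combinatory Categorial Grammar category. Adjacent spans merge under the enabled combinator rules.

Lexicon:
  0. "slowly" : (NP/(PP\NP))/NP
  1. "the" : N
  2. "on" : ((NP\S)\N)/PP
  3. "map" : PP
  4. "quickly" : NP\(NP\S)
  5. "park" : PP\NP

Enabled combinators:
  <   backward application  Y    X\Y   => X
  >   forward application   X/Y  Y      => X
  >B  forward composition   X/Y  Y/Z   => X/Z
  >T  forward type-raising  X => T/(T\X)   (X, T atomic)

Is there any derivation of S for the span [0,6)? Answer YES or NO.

(NP/(PP\NP))/NP N ((NP\S)\N)/PP PP NP\(NP\S) PP\NP
CKY chart[0,6] = {(NP/(PP\NP))/(NP\PP), N/(N\NP), NP, NP/(NP\NP), PP/(PP\NP), S/(S\NP)}; S ∉ chart

NO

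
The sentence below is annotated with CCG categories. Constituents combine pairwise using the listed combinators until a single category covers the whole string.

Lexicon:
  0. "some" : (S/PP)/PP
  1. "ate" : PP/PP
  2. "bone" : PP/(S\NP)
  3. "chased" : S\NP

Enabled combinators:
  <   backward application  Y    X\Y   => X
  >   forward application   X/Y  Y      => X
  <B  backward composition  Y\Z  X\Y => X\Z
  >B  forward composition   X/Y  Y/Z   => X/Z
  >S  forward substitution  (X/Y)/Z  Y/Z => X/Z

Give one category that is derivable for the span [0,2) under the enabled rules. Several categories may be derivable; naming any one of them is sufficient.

[0,4] S   >
  [0,2] S/PP   >S
    [0,1] "some" : (S/PP)/PP
    [1,2] "ate" : PP/PP
  [2,4] PP   >
    [2,3] "bone" : PP/(S\NP)
    [3,4] "chased" : S\NP

S/PP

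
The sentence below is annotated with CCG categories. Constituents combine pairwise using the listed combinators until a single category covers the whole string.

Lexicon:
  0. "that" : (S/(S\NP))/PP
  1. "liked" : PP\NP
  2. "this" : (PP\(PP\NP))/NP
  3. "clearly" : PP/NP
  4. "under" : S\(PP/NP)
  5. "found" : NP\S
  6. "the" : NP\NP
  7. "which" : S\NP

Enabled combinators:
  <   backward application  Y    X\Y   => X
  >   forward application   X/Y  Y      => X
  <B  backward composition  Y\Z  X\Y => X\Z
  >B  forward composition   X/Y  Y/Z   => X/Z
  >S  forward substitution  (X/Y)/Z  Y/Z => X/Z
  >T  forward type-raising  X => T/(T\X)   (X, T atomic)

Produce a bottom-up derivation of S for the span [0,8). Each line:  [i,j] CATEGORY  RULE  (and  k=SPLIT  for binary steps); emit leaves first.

[0,8] S   >
  [0,6] S/(S\NP)   >
    [0,1] "that" : (S/(S\NP))/PP
    [1,6] PP   <
      [1,2] "liked" : PP\NP
      [2,6] PP\(PP\NP)   >
        [2,3] "this" : (PP\(PP\NP))/NP
        [3,6] NP   <
          [3,5] S   <
            [3,4] "clearly" : PP/NP
            [4,5] "under" : S\(PP/NP)
          [5,6] "found" : NP\S
  [6,8] S\NP   <B
    [6,7] "the" : NP\NP
    [7,8] "which" : S\NP

[0,1] (S/(S\NP))/PP  lex  "that"
[1,2] PP\NP  lex  "liked"
[2,3] (PP\(PP\NP))/NP  lex  "this"
[3,4] PP/NP  lex  "clearly"
[4,5] S\(PP/NP)  lex  "under"
[3,5] S  <  k=4
[5,6] NP\S  lex  "found"
[3,6] NP  <  k=5
[2,6] PP\(PP\NP)  >  k=3
[1,6] PP  <  k=2
[0,6] S/(S\NP)  >  k=1
[6,7] NP\NP  lex  "the"
[7,8] S\NP  lex  "which"
[6,8] S\NP  <B  k=7
[0,8] S  >  k=6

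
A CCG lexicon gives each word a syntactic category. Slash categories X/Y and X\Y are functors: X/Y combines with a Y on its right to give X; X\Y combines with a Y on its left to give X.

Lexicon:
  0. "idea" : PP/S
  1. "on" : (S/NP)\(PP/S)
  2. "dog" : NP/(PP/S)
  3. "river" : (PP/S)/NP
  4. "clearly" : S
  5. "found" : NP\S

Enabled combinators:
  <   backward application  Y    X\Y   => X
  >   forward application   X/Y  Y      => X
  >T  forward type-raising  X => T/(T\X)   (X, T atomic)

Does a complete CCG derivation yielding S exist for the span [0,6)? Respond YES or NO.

YES

[0,6] S   >
  [0,2] S/NP   <
    [0,1] "idea" : PP/S
    [1,2] "on" : (S/NP)\(PP/S)
  [2,6] NP   >
    [2,3] "dog" : NP/(PP/S)
    [3,6] PP/S   >
      [3,4] "river" : (PP/S)/NP
      [4,6] NP   >
        [4,5] NP/(NP\S)   >T
          [4,5] "clearly" : S
        [5,6] "found" : NP\S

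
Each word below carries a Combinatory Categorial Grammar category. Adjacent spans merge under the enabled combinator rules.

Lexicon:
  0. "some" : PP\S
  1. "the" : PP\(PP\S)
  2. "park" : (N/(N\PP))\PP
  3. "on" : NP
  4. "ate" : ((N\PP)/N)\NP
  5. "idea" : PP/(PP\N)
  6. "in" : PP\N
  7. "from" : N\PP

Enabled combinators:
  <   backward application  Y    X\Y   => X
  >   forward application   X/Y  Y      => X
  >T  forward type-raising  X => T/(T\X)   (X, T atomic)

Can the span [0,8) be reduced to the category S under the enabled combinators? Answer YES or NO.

PP\S PP\(PP\S) (N/(N\PP))\PP NP ((N\PP)/N)\NP PP/(PP\N) PP\N N\PP
CKY chart[0,8] = {N, N/(N\N), NP/(NP\N), PP/(PP\N), S/(S\N)}; S ∉ chart

NO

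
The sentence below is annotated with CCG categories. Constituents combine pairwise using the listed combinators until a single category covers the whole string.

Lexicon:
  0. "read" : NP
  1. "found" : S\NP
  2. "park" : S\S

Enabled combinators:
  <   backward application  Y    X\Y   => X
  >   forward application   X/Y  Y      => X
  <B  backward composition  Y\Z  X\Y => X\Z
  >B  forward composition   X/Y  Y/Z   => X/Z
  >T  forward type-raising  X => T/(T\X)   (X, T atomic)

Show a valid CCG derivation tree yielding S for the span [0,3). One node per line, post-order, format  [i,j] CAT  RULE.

[0,1] NP  lex  "read"
[0,1] S/(S\NP)  >T
[1,2] S\NP  lex  "found"
[2,3] S\S  lex  "park"
[1,3] S\NP  <B  k=2
[0,3] S  >  k=1

[0,3] S   >
  [0,1] S/(S\NP)   >T
    [0,1] "read" : NP
  [1,3] S\NP   <B
    [1,2] "found" : S\NP
    [2,3] "park" : S\S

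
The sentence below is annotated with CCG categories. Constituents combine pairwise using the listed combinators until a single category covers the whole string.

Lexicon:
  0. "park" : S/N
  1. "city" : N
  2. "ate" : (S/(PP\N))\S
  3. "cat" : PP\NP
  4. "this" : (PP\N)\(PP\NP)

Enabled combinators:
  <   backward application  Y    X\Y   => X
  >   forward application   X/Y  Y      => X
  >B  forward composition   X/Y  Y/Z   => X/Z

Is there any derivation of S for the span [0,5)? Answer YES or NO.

[0,5] S   >
  [0,3] S/(PP\N)   <
    [0,2] S   >
      [0,1] "park" : S/N
      [1,2] "city" : N
    [2,3] "ate" : (S/(PP\N))\S
  [3,5] PP\N   <
    [3,4] "cat" : PP\NP
    [4,5] "this" : (PP\N)\(PP\NP)

YES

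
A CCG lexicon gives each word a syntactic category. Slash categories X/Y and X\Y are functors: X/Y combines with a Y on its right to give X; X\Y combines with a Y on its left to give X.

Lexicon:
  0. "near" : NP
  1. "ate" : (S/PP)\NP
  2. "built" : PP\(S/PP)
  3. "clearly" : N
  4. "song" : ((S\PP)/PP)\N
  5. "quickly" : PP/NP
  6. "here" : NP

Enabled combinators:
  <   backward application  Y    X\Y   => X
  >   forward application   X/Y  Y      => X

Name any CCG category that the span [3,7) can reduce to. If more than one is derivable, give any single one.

[0,7] S   <
  [0,3] PP   <
    [0,2] S/PP   <
      [0,1] "near" : NP
      [1,2] "ate" : (S/PP)\NP
    [2,3] "built" : PP\(S/PP)
  [3,7] S\PP   >
    [3,5] (S\PP)/PP   <
      [3,4] "clearly" : N
      [4,5] "song" : ((S\PP)/PP)\N
    [5,7] PP   >
      [5,6] "quickly" : PP/NP
      [6,7] "here" : NP

S\PP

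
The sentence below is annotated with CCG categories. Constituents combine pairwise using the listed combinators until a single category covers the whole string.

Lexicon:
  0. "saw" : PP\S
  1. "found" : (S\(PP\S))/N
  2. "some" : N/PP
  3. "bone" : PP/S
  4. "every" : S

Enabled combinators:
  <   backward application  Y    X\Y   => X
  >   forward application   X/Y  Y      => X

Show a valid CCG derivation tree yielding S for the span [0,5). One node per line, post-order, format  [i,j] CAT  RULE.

[0,5] S   <
  [0,1] "saw" : PP\S
  [1,5] S\(PP\S)   >
    [1,2] "found" : (S\(PP\S))/N
    [2,5] N   >
      [2,3] "some" : N/PP
      [3,5] PP   >
        [3,4] "bone" : PP/S
        [4,5] "every" : S

[0,1] PP\S  lex  "saw"
[1,2] (S\(PP\S))/N  lex  "found"
[2,3] N/PP  lex  "some"
[3,4] PP/S  lex  "bone"
[4,5] S  lex  "every"
[3,5] PP  >  k=4
[2,5] N  >  k=3
[1,5] S\(PP\S)  >  k=2
[0,5] S  <  k=1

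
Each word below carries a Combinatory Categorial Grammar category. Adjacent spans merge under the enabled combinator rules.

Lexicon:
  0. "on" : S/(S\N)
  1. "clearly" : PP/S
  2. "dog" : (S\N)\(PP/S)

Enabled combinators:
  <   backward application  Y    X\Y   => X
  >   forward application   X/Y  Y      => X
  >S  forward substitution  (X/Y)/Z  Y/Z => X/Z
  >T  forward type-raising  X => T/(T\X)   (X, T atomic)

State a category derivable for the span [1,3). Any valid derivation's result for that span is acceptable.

S\N

[0,3] S   >
  [0,1] "on" : S/(S\N)
  [1,3] S\N   <
    [1,2] "clearly" : PP/S
    [2,3] "dog" : (S\N)\(PP/S)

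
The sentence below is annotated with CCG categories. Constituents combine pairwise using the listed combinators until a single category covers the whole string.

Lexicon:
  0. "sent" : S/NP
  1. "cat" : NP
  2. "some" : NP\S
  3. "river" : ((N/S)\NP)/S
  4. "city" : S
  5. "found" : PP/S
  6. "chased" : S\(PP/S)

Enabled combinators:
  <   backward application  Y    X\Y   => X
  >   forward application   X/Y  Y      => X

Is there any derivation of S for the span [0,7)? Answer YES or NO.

S/NP NP NP\S ((N/S)\NP)/S S PP/S S\(PP/S)
CKY chart[0,7] = {N}; S ∉ chart

NO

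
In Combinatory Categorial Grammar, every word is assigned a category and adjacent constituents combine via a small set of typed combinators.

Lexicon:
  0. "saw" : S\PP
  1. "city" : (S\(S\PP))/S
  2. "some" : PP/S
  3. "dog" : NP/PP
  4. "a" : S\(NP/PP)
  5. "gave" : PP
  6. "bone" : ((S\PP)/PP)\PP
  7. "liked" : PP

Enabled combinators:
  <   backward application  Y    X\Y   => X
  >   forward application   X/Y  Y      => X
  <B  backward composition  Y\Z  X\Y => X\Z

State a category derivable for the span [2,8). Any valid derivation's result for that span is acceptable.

S

[0,8] S   <
  [0,1] "saw" : S\PP
  [1,8] S\(S\PP)   >
    [1,2] "city" : (S\(S\PP))/S
    [2,8] S   <
      [2,5] PP   >
        [2,3] "some" : PP/S
        [3,5] S   <
          [3,4] "dog" : NP/PP
          [4,5] "a" : S\(NP/PP)
      [5,8] S\PP   >
        [5,7] (S\PP)/PP   <
          [5,6] "gave" : PP
          [6,7] "bone" : ((S\PP)/PP)\PP
        [7,8] "liked" : PP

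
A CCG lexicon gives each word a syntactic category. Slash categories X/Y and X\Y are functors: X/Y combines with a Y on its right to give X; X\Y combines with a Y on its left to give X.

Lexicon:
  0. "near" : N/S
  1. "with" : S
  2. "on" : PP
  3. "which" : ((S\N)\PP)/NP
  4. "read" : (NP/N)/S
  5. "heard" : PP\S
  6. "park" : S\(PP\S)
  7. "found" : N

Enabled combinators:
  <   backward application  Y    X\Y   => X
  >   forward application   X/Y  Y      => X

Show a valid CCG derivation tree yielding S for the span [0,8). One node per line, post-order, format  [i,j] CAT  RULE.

[0,8] S   <
  [0,2] N   >
    [0,1] "near" : N/S
    [1,2] "with" : S
  [2,8] S\N   <
    [2,3] "on" : PP
    [3,8] (S\N)\PP   >
      [3,4] "which" : ((S\N)\PP)/NP
      [4,8] NP   >
        [4,7] NP/N   >
          [4,5] "read" : (NP/N)/S
          [5,7] S   <
            [5,6] "heard" : PP\S
            [6,7] "park" : S\(PP\S)
        [7,8] "found" : N

[0,1] N/S  lex  "near"
[1,2] S  lex  "with"
[0,2] N  >  k=1
[2,3] PP  lex  "on"
[3,4] ((S\N)\PP)/NP  lex  "which"
[4,5] (NP/N)/S  lex  "read"
[5,6] PP\S  lex  "heard"
[6,7] S\(PP\S)  lex  "park"
[5,7] S  <  k=6
[4,7] NP/N  >  k=5
[7,8] N  lex  "found"
[4,8] NP  >  k=7
[3,8] (S\N)\PP  >  k=4
[2,8] S\N  <  k=3
[0,8] S  <  k=2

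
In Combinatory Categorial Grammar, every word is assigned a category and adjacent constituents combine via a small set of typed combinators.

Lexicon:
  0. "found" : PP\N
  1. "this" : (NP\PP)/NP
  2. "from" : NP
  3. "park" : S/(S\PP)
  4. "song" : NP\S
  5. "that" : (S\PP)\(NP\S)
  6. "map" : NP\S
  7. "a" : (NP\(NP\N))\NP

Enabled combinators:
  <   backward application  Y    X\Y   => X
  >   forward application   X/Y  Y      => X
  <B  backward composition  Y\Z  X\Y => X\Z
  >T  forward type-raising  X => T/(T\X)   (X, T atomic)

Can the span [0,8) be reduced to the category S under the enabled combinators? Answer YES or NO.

PP\N (NP\PP)/NP NP S/(S\PP) NP\S (S\PP)\(NP\S) NP\S (NP\(NP\N))\NP
CKY chart[0,8] = {N/(N\NP), NP, NP/(NP\NP), PP/(PP\NP), S/(S\NP)}; S ∉ chart

NO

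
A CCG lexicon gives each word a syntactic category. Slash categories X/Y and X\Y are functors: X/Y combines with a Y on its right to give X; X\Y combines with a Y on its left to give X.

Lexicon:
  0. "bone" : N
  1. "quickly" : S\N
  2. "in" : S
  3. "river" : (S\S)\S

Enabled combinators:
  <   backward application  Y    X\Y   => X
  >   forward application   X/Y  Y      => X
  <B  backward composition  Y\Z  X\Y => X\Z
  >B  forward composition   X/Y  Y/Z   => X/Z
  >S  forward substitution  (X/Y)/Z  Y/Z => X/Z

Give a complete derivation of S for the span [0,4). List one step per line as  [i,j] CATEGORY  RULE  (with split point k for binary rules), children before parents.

[0,1] N  lex  "bone"
[1,2] S\N  lex  "quickly"
[2,3] S  lex  "in"
[3,4] (S\S)\S  lex  "river"
[2,4] S\S  <  k=3
[1,4] S\N  <B  k=2
[0,4] S  <  k=1

[0,4] S   <
  [0,1] "bone" : N
  [1,4] S\N   <B
    [1,2] "quickly" : S\N
    [2,4] S\S   <
      [2,3] "in" : S
      [3,4] "river" : (S\S)\S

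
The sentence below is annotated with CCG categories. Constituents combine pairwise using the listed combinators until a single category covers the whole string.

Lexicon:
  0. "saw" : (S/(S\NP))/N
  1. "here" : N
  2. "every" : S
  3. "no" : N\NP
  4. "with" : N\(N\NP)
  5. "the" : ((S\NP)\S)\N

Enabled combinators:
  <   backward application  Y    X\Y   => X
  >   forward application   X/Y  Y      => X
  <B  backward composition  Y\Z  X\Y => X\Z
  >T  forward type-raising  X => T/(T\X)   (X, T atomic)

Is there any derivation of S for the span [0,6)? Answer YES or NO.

YES

[0,6] S   >
  [0,2] S/(S\NP)   >
    [0,1] "saw" : (S/(S\NP))/N
    [1,2] "here" : N
  [2,6] S\NP   <
    [2,3] "every" : S
    [3,6] (S\NP)\S   <
      [3,5] N   <
        [3,4] "no" : N\NP
        [4,5] "with" : N\(N\NP)
      [5,6] "the" : ((S\NP)\S)\N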